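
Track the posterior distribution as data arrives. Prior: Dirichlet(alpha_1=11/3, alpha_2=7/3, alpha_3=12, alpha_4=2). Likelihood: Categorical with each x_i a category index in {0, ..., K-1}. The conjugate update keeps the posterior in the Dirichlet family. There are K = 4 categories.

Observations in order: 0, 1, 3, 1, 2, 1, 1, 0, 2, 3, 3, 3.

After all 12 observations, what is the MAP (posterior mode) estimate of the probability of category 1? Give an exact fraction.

obs 1: x=0 → posterior Dirichlet(14/3, 7/3, 12, 2)
obs 2: x=1 → posterior Dirichlet(14/3, 10/3, 12, 2)
obs 3: x=3 → posterior Dirichlet(14/3, 10/3, 12, 3)
obs 4: x=1 → posterior Dirichlet(14/3, 13/3, 12, 3)
obs 5: x=2 → posterior Dirichlet(14/3, 13/3, 13, 3)
obs 6: x=1 → posterior Dirichlet(14/3, 16/3, 13, 3)
obs 7: x=1 → posterior Dirichlet(14/3, 19/3, 13, 3)
obs 8: x=0 → posterior Dirichlet(17/3, 19/3, 13, 3)
obs 9: x=2 → posterior Dirichlet(17/3, 19/3, 14, 3)
obs 10: x=3 → posterior Dirichlet(17/3, 19/3, 14, 4)
obs 11: x=3 → posterior Dirichlet(17/3, 19/3, 14, 5)
obs 12: x=3 → posterior Dirichlet(17/3, 19/3, 14, 6)

4/21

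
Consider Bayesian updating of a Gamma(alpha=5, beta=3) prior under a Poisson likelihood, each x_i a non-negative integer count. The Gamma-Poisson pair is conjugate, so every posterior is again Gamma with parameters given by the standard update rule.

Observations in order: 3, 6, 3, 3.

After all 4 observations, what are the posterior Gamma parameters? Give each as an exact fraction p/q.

obs 1: x=3 → posterior Gamma(8, 4)
obs 2: x=6 → posterior Gamma(14, 5)
obs 3: x=3 → posterior Gamma(17, 6)
obs 4: x=3 → posterior Gamma(20, 7)

alpha=20, beta=7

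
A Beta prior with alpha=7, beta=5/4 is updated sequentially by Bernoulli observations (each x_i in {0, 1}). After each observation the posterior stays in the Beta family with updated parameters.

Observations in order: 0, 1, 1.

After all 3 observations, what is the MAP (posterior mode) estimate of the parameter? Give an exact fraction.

32/37

obs 1: x=0 → posterior Beta(7, 9/4)
obs 2: x=1 → posterior Beta(8, 9/4)
obs 3: x=1 → posterior Beta(9, 9/4)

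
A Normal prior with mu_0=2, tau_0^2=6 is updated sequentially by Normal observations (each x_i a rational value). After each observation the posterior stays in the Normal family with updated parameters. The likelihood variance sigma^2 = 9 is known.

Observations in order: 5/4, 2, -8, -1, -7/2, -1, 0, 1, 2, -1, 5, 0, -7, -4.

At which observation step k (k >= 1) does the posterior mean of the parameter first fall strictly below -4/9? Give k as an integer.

obs 1: x=5/4 → posterior Normal(17/10, 18/5)
obs 2: x=2 → posterior Normal(25/14, 18/7)
obs 3: x=-8 → posterior Normal(-7/18, 2)
obs 4: x=-1 → posterior Normal(-1/2, 18/11)
obs 5: x=-7/2 → posterior Normal(-25/26, 18/13)
obs 6: x=-1 → posterior Normal(-29/30, 6/5)
obs 7: x=0 → posterior Normal(-29/34, 18/17)
obs 8: x=1 → posterior Normal(-25/38, 18/19)
obs 9: x=2 → posterior Normal(-17/42, 6/7)
obs 10: x=-1 → posterior Normal(-21/46, 18/23)
obs 11: x=5 → posterior Normal(-1/50, 18/25)
obs 12: x=0 → posterior Normal(-1/54, 2/3)
obs 13: x=-7 → posterior Normal(-1/2, 18/29)
obs 14: x=-4 → posterior Normal(-45/62, 18/31)

k = 4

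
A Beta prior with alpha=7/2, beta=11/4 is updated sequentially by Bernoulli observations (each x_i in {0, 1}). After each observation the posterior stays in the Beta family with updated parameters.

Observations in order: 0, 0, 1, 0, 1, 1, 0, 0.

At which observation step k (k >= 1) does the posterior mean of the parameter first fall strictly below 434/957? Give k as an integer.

k = 2

obs 1: x=0 → posterior Beta(7/2, 15/4)
obs 2: x=0 → posterior Beta(7/2, 19/4)
obs 3: x=1 → posterior Beta(9/2, 19/4)
obs 4: x=0 → posterior Beta(9/2, 23/4)
obs 5: x=1 → posterior Beta(11/2, 23/4)
obs 6: x=1 → posterior Beta(13/2, 23/4)
obs 7: x=0 → posterior Beta(13/2, 27/4)
obs 8: x=0 → posterior Beta(13/2, 31/4)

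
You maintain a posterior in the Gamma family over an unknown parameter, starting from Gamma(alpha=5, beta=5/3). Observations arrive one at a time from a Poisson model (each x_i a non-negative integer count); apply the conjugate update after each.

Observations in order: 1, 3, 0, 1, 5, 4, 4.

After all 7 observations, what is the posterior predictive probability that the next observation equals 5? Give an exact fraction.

6871131013402371743129811687444200816640/88540901833145211536614766025207452637361

obs 1: x=1 → posterior Gamma(6, 8/3)
obs 2: x=3 → posterior Gamma(9, 11/3)
obs 3: x=0 → posterior Gamma(9, 14/3)
obs 4: x=1 → posterior Gamma(10, 17/3)
obs 5: x=5 → posterior Gamma(15, 20/3)
obs 6: x=4 → posterior Gamma(19, 23/3)
obs 7: x=4 → posterior Gamma(23, 26/3)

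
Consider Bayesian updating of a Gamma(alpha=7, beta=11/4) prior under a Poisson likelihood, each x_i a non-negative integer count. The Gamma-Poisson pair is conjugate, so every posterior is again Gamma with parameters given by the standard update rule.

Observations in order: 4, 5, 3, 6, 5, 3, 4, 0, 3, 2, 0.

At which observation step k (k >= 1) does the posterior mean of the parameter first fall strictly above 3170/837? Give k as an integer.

obs 1: x=4 → posterior Gamma(11, 15/4)
obs 2: x=5 → posterior Gamma(16, 19/4)
obs 3: x=3 → posterior Gamma(19, 23/4)
obs 4: x=6 → posterior Gamma(25, 27/4)
obs 5: x=5 → posterior Gamma(30, 31/4)
obs 6: x=3 → posterior Gamma(33, 35/4)
obs 7: x=4 → posterior Gamma(37, 39/4)
obs 8: x=0 → posterior Gamma(37, 43/4)
obs 9: x=3 → posterior Gamma(40, 47/4)
obs 10: x=2 → posterior Gamma(42, 51/4)
obs 11: x=0 → posterior Gamma(42, 55/4)

k = 5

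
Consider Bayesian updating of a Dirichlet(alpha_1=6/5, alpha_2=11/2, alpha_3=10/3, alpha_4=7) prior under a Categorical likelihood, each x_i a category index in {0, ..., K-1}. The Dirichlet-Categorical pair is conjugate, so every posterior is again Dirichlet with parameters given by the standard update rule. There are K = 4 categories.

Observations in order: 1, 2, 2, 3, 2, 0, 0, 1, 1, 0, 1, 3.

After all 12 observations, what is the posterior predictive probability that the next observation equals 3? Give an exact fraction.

270/871

obs 1: x=1 → posterior Dirichlet(6/5, 13/2, 10/3, 7)
obs 2: x=2 → posterior Dirichlet(6/5, 13/2, 13/3, 7)
obs 3: x=2 → posterior Dirichlet(6/5, 13/2, 16/3, 7)
obs 4: x=3 → posterior Dirichlet(6/5, 13/2, 16/3, 8)
obs 5: x=2 → posterior Dirichlet(6/5, 13/2, 19/3, 8)
obs 6: x=0 → posterior Dirichlet(11/5, 13/2, 19/3, 8)
obs 7: x=0 → posterior Dirichlet(16/5, 13/2, 19/3, 8)
obs 8: x=1 → posterior Dirichlet(16/5, 15/2, 19/3, 8)
obs 9: x=1 → posterior Dirichlet(16/5, 17/2, 19/3, 8)
obs 10: x=0 → posterior Dirichlet(21/5, 17/2, 19/3, 8)
obs 11: x=1 → posterior Dirichlet(21/5, 19/2, 19/3, 8)
obs 12: x=3 → posterior Dirichlet(21/5, 19/2, 19/3, 9)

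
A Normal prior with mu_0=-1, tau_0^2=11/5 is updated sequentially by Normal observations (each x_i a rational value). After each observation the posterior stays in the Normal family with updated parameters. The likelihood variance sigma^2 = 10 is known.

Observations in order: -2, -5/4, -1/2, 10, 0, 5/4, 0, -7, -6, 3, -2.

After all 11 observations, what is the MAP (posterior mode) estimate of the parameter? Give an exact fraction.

obs 1: x=-2 → posterior Normal(-72/61, 110/61)
obs 2: x=-5/4 → posterior Normal(-343/288, 55/36)
obs 3: x=-1/2 → posterior Normal(-365/332, 110/83)
obs 4: x=10 → posterior Normal(75/376, 55/47)
obs 5: x=0 → posterior Normal(5/28, 22/21)
obs 6: x=5/4 → posterior Normal(65/232, 55/58)
obs 7: x=0 → posterior Normal(65/254, 110/127)
obs 8: x=-7 → posterior Normal(-89/276, 55/69)
obs 9: x=-6 → posterior Normal(-221/298, 110/149)
obs 10: x=3 → posterior Normal(-31/64, 11/16)
obs 11: x=-2 → posterior Normal(-199/342, 110/171)

-199/342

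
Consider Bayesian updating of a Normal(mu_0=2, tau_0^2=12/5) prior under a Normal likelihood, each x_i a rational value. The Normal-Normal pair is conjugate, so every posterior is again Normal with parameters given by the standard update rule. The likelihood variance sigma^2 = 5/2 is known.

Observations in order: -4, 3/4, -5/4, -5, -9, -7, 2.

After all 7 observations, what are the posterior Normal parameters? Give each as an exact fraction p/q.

mu_0=-514/193, tau_0^2=60/193

obs 1: x=-4 → posterior Normal(-46/49, 60/49)
obs 2: x=3/4 → posterior Normal(-28/73, 60/73)
obs 3: x=-5/4 → posterior Normal(-58/97, 60/97)
obs 4: x=-5 → posterior Normal(-178/121, 60/121)
obs 5: x=-9 → posterior Normal(-394/145, 12/29)
obs 6: x=-7 → posterior Normal(-562/169, 60/169)
obs 7: x=2 → posterior Normal(-514/193, 60/193)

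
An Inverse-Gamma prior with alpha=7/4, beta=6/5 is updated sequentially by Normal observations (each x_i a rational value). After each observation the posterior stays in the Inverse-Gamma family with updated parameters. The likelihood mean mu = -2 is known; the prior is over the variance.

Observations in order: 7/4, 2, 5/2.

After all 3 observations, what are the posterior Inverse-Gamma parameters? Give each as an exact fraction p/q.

alpha=13/4, beta=4217/160

obs 1: x=7/4 → posterior Inverse-Gamma(9/4, 1317/160)
obs 2: x=2 → posterior Inverse-Gamma(11/4, 2597/160)
obs 3: x=5/2 → posterior Inverse-Gamma(13/4, 4217/160)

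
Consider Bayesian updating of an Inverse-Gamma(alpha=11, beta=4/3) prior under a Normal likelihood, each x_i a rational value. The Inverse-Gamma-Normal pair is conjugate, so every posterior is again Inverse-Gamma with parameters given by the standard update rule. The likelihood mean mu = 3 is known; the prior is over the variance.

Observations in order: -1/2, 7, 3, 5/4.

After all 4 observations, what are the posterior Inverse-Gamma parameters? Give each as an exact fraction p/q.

alpha=13, beta=1631/96

obs 1: x=-1/2 → posterior Inverse-Gamma(23/2, 179/24)
obs 2: x=7 → posterior Inverse-Gamma(12, 371/24)
obs 3: x=3 → posterior Inverse-Gamma(25/2, 371/24)
obs 4: x=5/4 → posterior Inverse-Gamma(13, 1631/96)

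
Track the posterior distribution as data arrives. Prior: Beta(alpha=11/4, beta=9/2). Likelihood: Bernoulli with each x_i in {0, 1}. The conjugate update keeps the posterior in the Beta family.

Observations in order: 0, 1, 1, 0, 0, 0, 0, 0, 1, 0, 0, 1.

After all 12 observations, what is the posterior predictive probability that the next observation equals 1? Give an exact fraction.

obs 1: x=0 → posterior Beta(11/4, 11/2)
obs 2: x=1 → posterior Beta(15/4, 11/2)
obs 3: x=1 → posterior Beta(19/4, 11/2)
obs 4: x=0 → posterior Beta(19/4, 13/2)
obs 5: x=0 → posterior Beta(19/4, 15/2)
obs 6: x=0 → posterior Beta(19/4, 17/2)
obs 7: x=0 → posterior Beta(19/4, 19/2)
obs 8: x=0 → posterior Beta(19/4, 21/2)
obs 9: x=1 → posterior Beta(23/4, 21/2)
obs 10: x=0 → posterior Beta(23/4, 23/2)
obs 11: x=0 → posterior Beta(23/4, 25/2)
obs 12: x=1 → posterior Beta(27/4, 25/2)

27/77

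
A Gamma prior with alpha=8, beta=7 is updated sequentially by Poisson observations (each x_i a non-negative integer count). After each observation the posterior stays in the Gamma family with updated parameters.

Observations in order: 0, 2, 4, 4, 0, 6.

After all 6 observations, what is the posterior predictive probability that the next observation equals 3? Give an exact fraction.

obs 1: x=0 → posterior Gamma(8, 8)
obs 2: x=2 → posterior Gamma(10, 9)
obs 3: x=4 → posterior Gamma(14, 10)
obs 4: x=4 → posterior Gamma(18, 11)
obs 5: x=0 → posterior Gamma(18, 12)
obs 6: x=6 → posterior Gamma(24, 13)

176410250371670416650768492325/1102470497243285141305623052288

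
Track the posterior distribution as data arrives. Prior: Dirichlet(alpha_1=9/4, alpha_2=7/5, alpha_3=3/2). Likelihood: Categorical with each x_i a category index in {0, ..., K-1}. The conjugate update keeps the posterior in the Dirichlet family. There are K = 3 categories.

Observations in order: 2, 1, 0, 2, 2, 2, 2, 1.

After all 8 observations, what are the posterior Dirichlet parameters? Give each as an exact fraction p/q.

obs 1: x=2 → posterior Dirichlet(9/4, 7/5, 5/2)
obs 2: x=1 → posterior Dirichlet(9/4, 12/5, 5/2)
obs 3: x=0 → posterior Dirichlet(13/4, 12/5, 5/2)
obs 4: x=2 → posterior Dirichlet(13/4, 12/5, 7/2)
obs 5: x=2 → posterior Dirichlet(13/4, 12/5, 9/2)
obs 6: x=2 → posterior Dirichlet(13/4, 12/5, 11/2)
obs 7: x=2 → posterior Dirichlet(13/4, 12/5, 13/2)
obs 8: x=1 → posterior Dirichlet(13/4, 17/5, 13/2)

alpha_1=13/4, alpha_2=17/5, alpha_3=13/2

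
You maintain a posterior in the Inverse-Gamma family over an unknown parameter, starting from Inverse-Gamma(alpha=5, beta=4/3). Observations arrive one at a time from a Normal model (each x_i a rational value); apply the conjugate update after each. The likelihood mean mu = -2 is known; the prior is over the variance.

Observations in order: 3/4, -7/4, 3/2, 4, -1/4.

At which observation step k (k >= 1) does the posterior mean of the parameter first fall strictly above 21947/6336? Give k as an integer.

k = 4

obs 1: x=3/4 → posterior Inverse-Gamma(11/2, 491/96)
obs 2: x=-7/4 → posterior Inverse-Gamma(6, 247/48)
obs 3: x=3/2 → posterior Inverse-Gamma(13/2, 541/48)
obs 4: x=4 → posterior Inverse-Gamma(7, 1405/48)
obs 5: x=-1/4 → posterior Inverse-Gamma(15/2, 2957/96)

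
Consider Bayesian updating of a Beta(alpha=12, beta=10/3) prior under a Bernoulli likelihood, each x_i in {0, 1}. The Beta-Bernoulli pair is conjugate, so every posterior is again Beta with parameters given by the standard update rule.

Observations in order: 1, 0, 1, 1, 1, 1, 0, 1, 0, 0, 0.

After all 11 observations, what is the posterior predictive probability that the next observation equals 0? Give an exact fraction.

obs 1: x=1 → posterior Beta(13, 10/3)
obs 2: x=0 → posterior Beta(13, 13/3)
obs 3: x=1 → posterior Beta(14, 13/3)
obs 4: x=1 → posterior Beta(15, 13/3)
obs 5: x=1 → posterior Beta(16, 13/3)
obs 6: x=1 → posterior Beta(17, 13/3)
obs 7: x=0 → posterior Beta(17, 16/3)
obs 8: x=1 → posterior Beta(18, 16/3)
obs 9: x=0 → posterior Beta(18, 19/3)
obs 10: x=0 → posterior Beta(18, 22/3)
obs 11: x=0 → posterior Beta(18, 25/3)

25/79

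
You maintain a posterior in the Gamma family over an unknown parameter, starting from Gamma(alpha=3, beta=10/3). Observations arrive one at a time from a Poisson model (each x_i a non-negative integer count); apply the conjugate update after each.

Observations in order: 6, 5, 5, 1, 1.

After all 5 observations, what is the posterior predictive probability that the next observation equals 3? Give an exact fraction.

obs 1: x=6 → posterior Gamma(9, 13/3)
obs 2: x=5 → posterior Gamma(14, 16/3)
obs 3: x=5 → posterior Gamma(19, 19/3)
obs 4: x=1 → posterior Gamma(20, 22/3)
obs 5: x=1 → posterior Gamma(21, 25/3)

1553189576952718198299407958984375/7703617520149104275416476452651008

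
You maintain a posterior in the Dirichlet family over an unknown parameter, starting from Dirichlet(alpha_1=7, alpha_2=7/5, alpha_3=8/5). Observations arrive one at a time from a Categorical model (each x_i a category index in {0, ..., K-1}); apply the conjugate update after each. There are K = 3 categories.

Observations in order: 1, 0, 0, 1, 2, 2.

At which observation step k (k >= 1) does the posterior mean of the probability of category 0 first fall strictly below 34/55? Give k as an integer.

k = 5

obs 1: x=1 → posterior Dirichlet(7, 12/5, 8/5)
obs 2: x=0 → posterior Dirichlet(8, 12/5, 8/5)
obs 3: x=0 → posterior Dirichlet(9, 12/5, 8/5)
obs 4: x=1 → posterior Dirichlet(9, 17/5, 8/5)
obs 5: x=2 → posterior Dirichlet(9, 17/5, 13/5)
obs 6: x=2 → posterior Dirichlet(9, 17/5, 18/5)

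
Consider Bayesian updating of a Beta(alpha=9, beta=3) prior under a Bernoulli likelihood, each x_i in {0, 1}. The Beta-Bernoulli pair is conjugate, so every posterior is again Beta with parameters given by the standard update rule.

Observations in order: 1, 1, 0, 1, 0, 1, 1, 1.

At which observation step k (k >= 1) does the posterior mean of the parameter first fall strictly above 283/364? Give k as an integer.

k = 2

obs 1: x=1 → posterior Beta(10, 3)
obs 2: x=1 → posterior Beta(11, 3)
obs 3: x=0 → posterior Beta(11, 4)
obs 4: x=1 → posterior Beta(12, 4)
obs 5: x=0 → posterior Beta(12, 5)
obs 6: x=1 → posterior Beta(13, 5)
obs 7: x=1 → posterior Beta(14, 5)
obs 8: x=1 → posterior Beta(15, 5)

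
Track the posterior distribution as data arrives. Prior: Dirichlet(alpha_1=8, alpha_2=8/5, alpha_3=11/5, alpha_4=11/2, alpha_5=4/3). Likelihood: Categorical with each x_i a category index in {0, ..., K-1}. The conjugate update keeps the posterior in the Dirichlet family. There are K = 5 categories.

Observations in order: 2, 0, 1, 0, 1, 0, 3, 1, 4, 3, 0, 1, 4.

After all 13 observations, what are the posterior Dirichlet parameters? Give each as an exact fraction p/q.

alpha_1=12, alpha_2=28/5, alpha_3=16/5, alpha_4=15/2, alpha_5=10/3

obs 1: x=2 → posterior Dirichlet(8, 8/5, 16/5, 11/2, 4/3)
obs 2: x=0 → posterior Dirichlet(9, 8/5, 16/5, 11/2, 4/3)
obs 3: x=1 → posterior Dirichlet(9, 13/5, 16/5, 11/2, 4/3)
obs 4: x=0 → posterior Dirichlet(10, 13/5, 16/5, 11/2, 4/3)
obs 5: x=1 → posterior Dirichlet(10, 18/5, 16/5, 11/2, 4/3)
obs 6: x=0 → posterior Dirichlet(11, 18/5, 16/5, 11/2, 4/3)
obs 7: x=3 → posterior Dirichlet(11, 18/5, 16/5, 13/2, 4/3)
obs 8: x=1 → posterior Dirichlet(11, 23/5, 16/5, 13/2, 4/3)
obs 9: x=4 → posterior Dirichlet(11, 23/5, 16/5, 13/2, 7/3)
obs 10: x=3 → posterior Dirichlet(11, 23/5, 16/5, 15/2, 7/3)
obs 11: x=0 → posterior Dirichlet(12, 23/5, 16/5, 15/2, 7/3)
obs 12: x=1 → posterior Dirichlet(12, 28/5, 16/5, 15/2, 7/3)
obs 13: x=4 → posterior Dirichlet(12, 28/5, 16/5, 15/2, 10/3)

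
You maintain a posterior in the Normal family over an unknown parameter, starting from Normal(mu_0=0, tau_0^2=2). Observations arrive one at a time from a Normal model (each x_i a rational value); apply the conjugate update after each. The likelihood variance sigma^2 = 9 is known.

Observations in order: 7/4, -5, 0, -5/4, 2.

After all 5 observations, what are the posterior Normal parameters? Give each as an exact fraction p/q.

obs 1: x=7/4 → posterior Normal(7/22, 18/11)
obs 2: x=-5 → posterior Normal(-1/2, 18/13)
obs 3: x=0 → posterior Normal(-13/30, 6/5)
obs 4: x=-5/4 → posterior Normal(-9/17, 18/17)
obs 5: x=2 → posterior Normal(-5/19, 18/19)

mu_0=-5/19, tau_0^2=18/19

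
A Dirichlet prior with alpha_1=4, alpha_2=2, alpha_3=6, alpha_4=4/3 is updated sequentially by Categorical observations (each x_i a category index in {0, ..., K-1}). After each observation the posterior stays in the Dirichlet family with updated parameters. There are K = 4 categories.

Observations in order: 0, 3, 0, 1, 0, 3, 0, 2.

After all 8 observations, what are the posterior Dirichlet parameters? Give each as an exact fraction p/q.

obs 1: x=0 → posterior Dirichlet(5, 2, 6, 4/3)
obs 2: x=3 → posterior Dirichlet(5, 2, 6, 7/3)
obs 3: x=0 → posterior Dirichlet(6, 2, 6, 7/3)
obs 4: x=1 → posterior Dirichlet(6, 3, 6, 7/3)
obs 5: x=0 → posterior Dirichlet(7, 3, 6, 7/3)
obs 6: x=3 → posterior Dirichlet(7, 3, 6, 10/3)
obs 7: x=0 → posterior Dirichlet(8, 3, 6, 10/3)
obs 8: x=2 → posterior Dirichlet(8, 3, 7, 10/3)

alpha_1=8, alpha_2=3, alpha_3=7, alpha_4=10/3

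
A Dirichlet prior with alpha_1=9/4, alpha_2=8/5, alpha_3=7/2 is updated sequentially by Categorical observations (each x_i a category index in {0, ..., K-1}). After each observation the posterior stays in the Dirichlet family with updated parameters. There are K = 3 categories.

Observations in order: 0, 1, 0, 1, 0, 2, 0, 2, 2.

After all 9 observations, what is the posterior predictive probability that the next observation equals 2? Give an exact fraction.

130/327

obs 1: x=0 → posterior Dirichlet(13/4, 8/5, 7/2)
obs 2: x=1 → posterior Dirichlet(13/4, 13/5, 7/2)
obs 3: x=0 → posterior Dirichlet(17/4, 13/5, 7/2)
obs 4: x=1 → posterior Dirichlet(17/4, 18/5, 7/2)
obs 5: x=0 → posterior Dirichlet(21/4, 18/5, 7/2)
obs 6: x=2 → posterior Dirichlet(21/4, 18/5, 9/2)
obs 7: x=0 → posterior Dirichlet(25/4, 18/5, 9/2)
obs 8: x=2 → posterior Dirichlet(25/4, 18/5, 11/2)
obs 9: x=2 → posterior Dirichlet(25/4, 18/5, 13/2)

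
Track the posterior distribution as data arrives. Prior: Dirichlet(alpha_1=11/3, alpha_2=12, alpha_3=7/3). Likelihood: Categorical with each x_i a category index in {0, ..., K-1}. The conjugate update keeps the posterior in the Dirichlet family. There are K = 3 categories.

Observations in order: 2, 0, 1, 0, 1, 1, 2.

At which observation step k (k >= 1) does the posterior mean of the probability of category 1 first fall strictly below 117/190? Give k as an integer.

k = 2

obs 1: x=2 → posterior Dirichlet(11/3, 12, 10/3)
obs 2: x=0 → posterior Dirichlet(14/3, 12, 10/3)
obs 3: x=1 → posterior Dirichlet(14/3, 13, 10/3)
obs 4: x=0 → posterior Dirichlet(17/3, 13, 10/3)
obs 5: x=1 → posterior Dirichlet(17/3, 14, 10/3)
obs 6: x=1 → posterior Dirichlet(17/3, 15, 10/3)
obs 7: x=2 → posterior Dirichlet(17/3, 15, 13/3)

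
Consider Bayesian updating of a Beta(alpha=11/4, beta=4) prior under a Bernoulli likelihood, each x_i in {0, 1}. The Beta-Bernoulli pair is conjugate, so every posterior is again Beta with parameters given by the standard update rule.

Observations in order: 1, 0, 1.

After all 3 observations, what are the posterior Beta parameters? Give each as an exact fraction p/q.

obs 1: x=1 → posterior Beta(15/4, 4)
obs 2: x=0 → posterior Beta(15/4, 5)
obs 3: x=1 → posterior Beta(19/4, 5)

alpha=19/4, beta=5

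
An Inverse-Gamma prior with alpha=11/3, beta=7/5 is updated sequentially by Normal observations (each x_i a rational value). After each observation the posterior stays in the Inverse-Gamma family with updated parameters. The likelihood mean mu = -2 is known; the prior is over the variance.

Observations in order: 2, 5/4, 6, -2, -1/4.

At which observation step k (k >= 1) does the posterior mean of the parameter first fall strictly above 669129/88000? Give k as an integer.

k = 3

obs 1: x=2 → posterior Inverse-Gamma(25/6, 47/5)
obs 2: x=5/4 → posterior Inverse-Gamma(14/3, 2349/160)
obs 3: x=6 → posterior Inverse-Gamma(31/6, 7469/160)
obs 4: x=-2 → posterior Inverse-Gamma(17/3, 7469/160)
obs 5: x=-1/4 → posterior Inverse-Gamma(37/6, 3857/80)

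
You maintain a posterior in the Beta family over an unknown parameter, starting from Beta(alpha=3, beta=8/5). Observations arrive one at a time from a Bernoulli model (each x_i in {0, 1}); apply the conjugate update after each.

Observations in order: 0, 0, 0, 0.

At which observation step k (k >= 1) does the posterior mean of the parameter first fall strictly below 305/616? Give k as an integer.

obs 1: x=0 → posterior Beta(3, 13/5)
obs 2: x=0 → posterior Beta(3, 18/5)
obs 3: x=0 → posterior Beta(3, 23/5)
obs 4: x=0 → posterior Beta(3, 28/5)

k = 2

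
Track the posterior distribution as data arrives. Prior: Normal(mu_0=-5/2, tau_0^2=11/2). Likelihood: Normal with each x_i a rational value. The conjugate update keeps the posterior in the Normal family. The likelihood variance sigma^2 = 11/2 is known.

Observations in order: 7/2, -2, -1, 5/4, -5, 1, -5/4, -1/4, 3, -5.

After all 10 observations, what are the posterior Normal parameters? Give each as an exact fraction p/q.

obs 1: x=7/2 → posterior Normal(1/2, 11/4)
obs 2: x=-2 → posterior Normal(-1/3, 11/6)
obs 3: x=-1 → posterior Normal(-1/2, 11/8)
obs 4: x=5/4 → posterior Normal(-3/20, 11/10)
obs 5: x=-5 → posterior Normal(-23/24, 11/12)
obs 6: x=1 → posterior Normal(-19/28, 11/14)
obs 7: x=-5/4 → posterior Normal(-3/4, 11/16)
obs 8: x=-1/4 → posterior Normal(-25/36, 11/18)
obs 9: x=3 → posterior Normal(-13/40, 11/20)
obs 10: x=-5 → posterior Normal(-3/4, 1/2)

mu_0=-3/4, tau_0^2=1/2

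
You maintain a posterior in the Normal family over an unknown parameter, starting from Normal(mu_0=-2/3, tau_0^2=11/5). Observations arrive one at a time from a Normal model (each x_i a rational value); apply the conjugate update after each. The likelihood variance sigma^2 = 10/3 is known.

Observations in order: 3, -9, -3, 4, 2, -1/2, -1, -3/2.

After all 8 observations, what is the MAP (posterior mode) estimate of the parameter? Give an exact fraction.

obs 1: x=3 → posterior Normal(197/249, 110/83)
obs 2: x=-9 → posterior Normal(-347/174, 55/58)
obs 3: x=-3 → posterior Normal(-991/447, 110/149)
obs 4: x=4 → posterior Normal(-85/78, 55/91)
obs 5: x=2 → posterior Normal(-397/645, 22/43)
obs 6: x=-1/2 → posterior Normal(-893/1488, 55/124)
obs 7: x=-1 → posterior Normal(-1091/1686, 110/281)
obs 8: x=-3/2 → posterior Normal(-347/471, 55/157)

-347/471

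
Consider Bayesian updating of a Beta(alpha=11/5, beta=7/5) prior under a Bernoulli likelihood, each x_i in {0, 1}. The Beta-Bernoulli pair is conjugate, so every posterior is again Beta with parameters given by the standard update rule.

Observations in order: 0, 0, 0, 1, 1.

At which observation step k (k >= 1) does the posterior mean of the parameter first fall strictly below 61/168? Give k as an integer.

k = 3

obs 1: x=0 → posterior Beta(11/5, 12/5)
obs 2: x=0 → posterior Beta(11/5, 17/5)
obs 3: x=0 → posterior Beta(11/5, 22/5)
obs 4: x=1 → posterior Beta(16/5, 22/5)
obs 5: x=1 → posterior Beta(21/5, 22/5)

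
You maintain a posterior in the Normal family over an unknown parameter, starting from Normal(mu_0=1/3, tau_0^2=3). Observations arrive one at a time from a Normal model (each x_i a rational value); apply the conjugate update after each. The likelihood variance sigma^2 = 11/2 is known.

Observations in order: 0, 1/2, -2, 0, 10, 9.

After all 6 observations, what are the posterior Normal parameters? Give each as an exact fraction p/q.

mu_0=326/141, tau_0^2=33/47

obs 1: x=0 → posterior Normal(11/51, 33/17)
obs 2: x=1/2 → posterior Normal(20/69, 33/23)
obs 3: x=-2 → posterior Normal(-16/87, 33/29)
obs 4: x=0 → posterior Normal(-16/105, 33/35)
obs 5: x=10 → posterior Normal(4/3, 33/41)
obs 6: x=9 → posterior Normal(326/141, 33/47)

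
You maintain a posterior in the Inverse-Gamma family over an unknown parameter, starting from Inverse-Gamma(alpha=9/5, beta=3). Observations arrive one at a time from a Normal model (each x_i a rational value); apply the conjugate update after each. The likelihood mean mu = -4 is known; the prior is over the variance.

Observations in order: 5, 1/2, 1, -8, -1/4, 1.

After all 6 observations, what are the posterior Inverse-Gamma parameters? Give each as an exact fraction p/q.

obs 1: x=5 → posterior Inverse-Gamma(23/10, 87/2)
obs 2: x=1/2 → posterior Inverse-Gamma(14/5, 429/8)
obs 3: x=1 → posterior Inverse-Gamma(33/10, 529/8)
obs 4: x=-8 → posterior Inverse-Gamma(19/5, 593/8)
obs 5: x=-1/4 → posterior Inverse-Gamma(43/10, 2597/32)
obs 6: x=1 → posterior Inverse-Gamma(24/5, 2997/32)

alpha=24/5, beta=2997/32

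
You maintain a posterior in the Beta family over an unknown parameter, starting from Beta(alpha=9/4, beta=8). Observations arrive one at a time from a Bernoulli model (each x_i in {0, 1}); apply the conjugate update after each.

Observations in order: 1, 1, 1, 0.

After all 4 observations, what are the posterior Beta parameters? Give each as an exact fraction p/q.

alpha=21/4, beta=9

obs 1: x=1 → posterior Beta(13/4, 8)
obs 2: x=1 → posterior Beta(17/4, 8)
obs 3: x=1 → posterior Beta(21/4, 8)
obs 4: x=0 → posterior Beta(21/4, 9)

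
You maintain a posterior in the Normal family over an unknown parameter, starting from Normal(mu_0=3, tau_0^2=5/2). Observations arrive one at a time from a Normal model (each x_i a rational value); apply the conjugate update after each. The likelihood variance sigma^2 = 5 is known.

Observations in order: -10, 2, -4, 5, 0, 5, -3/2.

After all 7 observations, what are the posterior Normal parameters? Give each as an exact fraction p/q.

mu_0=5/18, tau_0^2=5/9

obs 1: x=-10 → posterior Normal(-4/3, 5/3)
obs 2: x=2 → posterior Normal(-1/2, 5/4)
obs 3: x=-4 → posterior Normal(-6/5, 1)
obs 4: x=5 → posterior Normal(-1/6, 5/6)
obs 5: x=0 → posterior Normal(-1/7, 5/7)
obs 6: x=5 → posterior Normal(1/2, 5/8)
obs 7: x=-3/2 → posterior Normal(5/18, 5/9)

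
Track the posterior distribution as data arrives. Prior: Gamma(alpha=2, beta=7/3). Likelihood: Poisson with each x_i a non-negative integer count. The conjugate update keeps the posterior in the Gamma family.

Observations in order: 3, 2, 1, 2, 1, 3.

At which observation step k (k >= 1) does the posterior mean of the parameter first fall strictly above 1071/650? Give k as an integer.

k = 6

obs 1: x=3 → posterior Gamma(5, 10/3)
obs 2: x=2 → posterior Gamma(7, 13/3)
obs 3: x=1 → posterior Gamma(8, 16/3)
obs 4: x=2 → posterior Gamma(10, 19/3)
obs 5: x=1 → posterior Gamma(11, 22/3)
obs 6: x=3 → posterior Gamma(14, 25/3)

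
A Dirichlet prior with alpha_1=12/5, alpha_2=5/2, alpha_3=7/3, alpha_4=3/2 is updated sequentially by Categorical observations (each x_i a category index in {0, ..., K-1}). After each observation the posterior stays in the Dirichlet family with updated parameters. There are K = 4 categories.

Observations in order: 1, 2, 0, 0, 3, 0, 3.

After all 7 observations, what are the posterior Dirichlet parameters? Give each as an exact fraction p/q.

alpha_1=27/5, alpha_2=7/2, alpha_3=10/3, alpha_4=7/2

obs 1: x=1 → posterior Dirichlet(12/5, 7/2, 7/3, 3/2)
obs 2: x=2 → posterior Dirichlet(12/5, 7/2, 10/3, 3/2)
obs 3: x=0 → posterior Dirichlet(17/5, 7/2, 10/3, 3/2)
obs 4: x=0 → posterior Dirichlet(22/5, 7/2, 10/3, 3/2)
obs 5: x=3 → posterior Dirichlet(22/5, 7/2, 10/3, 5/2)
obs 6: x=0 → posterior Dirichlet(27/5, 7/2, 10/3, 5/2)
obs 7: x=3 → posterior Dirichlet(27/5, 7/2, 10/3, 7/2)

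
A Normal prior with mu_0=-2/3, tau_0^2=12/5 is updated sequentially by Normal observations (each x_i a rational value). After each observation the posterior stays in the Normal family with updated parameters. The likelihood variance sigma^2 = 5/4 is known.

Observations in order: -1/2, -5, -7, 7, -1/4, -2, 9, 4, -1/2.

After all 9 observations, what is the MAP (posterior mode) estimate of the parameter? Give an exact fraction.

634/1371

obs 1: x=-1/2 → posterior Normal(-122/219, 60/73)
obs 2: x=-5 → posterior Normal(-842/363, 60/121)
obs 3: x=-7 → posterior Normal(-1850/507, 60/169)
obs 4: x=7 → posterior Normal(-842/651, 60/217)
obs 5: x=-1/4 → posterior Normal(-878/795, 12/53)
obs 6: x=-2 → posterior Normal(-1166/939, 60/313)
obs 7: x=9 → posterior Normal(130/1083, 60/361)
obs 8: x=4 → posterior Normal(706/1227, 60/409)
obs 9: x=-1/2 → posterior Normal(634/1371, 60/457)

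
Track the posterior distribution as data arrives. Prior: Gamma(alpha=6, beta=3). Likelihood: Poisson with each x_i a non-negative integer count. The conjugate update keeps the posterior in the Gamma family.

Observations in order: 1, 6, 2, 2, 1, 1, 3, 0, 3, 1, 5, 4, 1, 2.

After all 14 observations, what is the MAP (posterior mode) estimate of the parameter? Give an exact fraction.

obs 1: x=1 → posterior Gamma(7, 4)
obs 2: x=6 → posterior Gamma(13, 5)
obs 3: x=2 → posterior Gamma(15, 6)
obs 4: x=2 → posterior Gamma(17, 7)
obs 5: x=1 → posterior Gamma(18, 8)
obs 6: x=1 → posterior Gamma(19, 9)
obs 7: x=3 → posterior Gamma(22, 10)
obs 8: x=0 → posterior Gamma(22, 11)
obs 9: x=3 → posterior Gamma(25, 12)
obs 10: x=1 → posterior Gamma(26, 13)
obs 11: x=5 → posterior Gamma(31, 14)
obs 12: x=4 → posterior Gamma(35, 15)
obs 13: x=1 → posterior Gamma(36, 16)
obs 14: x=2 → posterior Gamma(38, 17)

37/17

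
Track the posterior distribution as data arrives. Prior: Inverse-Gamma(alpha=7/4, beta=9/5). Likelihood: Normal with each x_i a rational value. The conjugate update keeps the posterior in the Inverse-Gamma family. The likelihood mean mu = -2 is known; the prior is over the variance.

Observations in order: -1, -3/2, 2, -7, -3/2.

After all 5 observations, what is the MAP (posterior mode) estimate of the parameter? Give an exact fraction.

obs 1: x=-1 → posterior Inverse-Gamma(9/4, 23/10)
obs 2: x=-3/2 → posterior Inverse-Gamma(11/4, 97/40)
obs 3: x=2 → posterior Inverse-Gamma(13/4, 417/40)
obs 4: x=-7 → posterior Inverse-Gamma(15/4, 917/40)
obs 5: x=-3/2 → posterior Inverse-Gamma(17/4, 461/20)

461/105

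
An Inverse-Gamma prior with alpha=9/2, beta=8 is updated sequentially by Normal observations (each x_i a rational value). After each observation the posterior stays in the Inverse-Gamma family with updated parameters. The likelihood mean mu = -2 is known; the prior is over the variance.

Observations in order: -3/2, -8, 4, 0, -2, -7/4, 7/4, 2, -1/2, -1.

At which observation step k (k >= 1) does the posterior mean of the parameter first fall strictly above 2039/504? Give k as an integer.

obs 1: x=-3/2 → posterior Inverse-Gamma(5, 65/8)
obs 2: x=-8 → posterior Inverse-Gamma(11/2, 209/8)
obs 3: x=4 → posterior Inverse-Gamma(6, 353/8)
obs 4: x=0 → posterior Inverse-Gamma(13/2, 369/8)
obs 5: x=-2 → posterior Inverse-Gamma(7, 369/8)
obs 6: x=-7/4 → posterior Inverse-Gamma(15/2, 1477/32)
obs 7: x=7/4 → posterior Inverse-Gamma(8, 851/16)
obs 8: x=2 → posterior Inverse-Gamma(17/2, 979/16)
obs 9: x=-1/2 → posterior Inverse-Gamma(9, 997/16)
obs 10: x=-1 → posterior Inverse-Gamma(19/2, 1005/16)

k = 2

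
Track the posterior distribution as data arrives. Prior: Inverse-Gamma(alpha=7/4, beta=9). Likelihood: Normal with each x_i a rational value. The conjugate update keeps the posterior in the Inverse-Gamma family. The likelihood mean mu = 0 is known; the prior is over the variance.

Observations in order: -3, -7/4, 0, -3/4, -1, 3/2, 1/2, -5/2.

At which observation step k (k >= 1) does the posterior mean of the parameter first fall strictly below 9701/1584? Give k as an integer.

k = 4

obs 1: x=-3 → posterior Inverse-Gamma(9/4, 27/2)
obs 2: x=-7/4 → posterior Inverse-Gamma(11/4, 481/32)
obs 3: x=0 → posterior Inverse-Gamma(13/4, 481/32)
obs 4: x=-3/4 → posterior Inverse-Gamma(15/4, 245/16)
obs 5: x=-1 → posterior Inverse-Gamma(17/4, 253/16)
obs 6: x=3/2 → posterior Inverse-Gamma(19/4, 271/16)
obs 7: x=1/2 → posterior Inverse-Gamma(21/4, 273/16)
obs 8: x=-5/2 → posterior Inverse-Gamma(23/4, 323/16)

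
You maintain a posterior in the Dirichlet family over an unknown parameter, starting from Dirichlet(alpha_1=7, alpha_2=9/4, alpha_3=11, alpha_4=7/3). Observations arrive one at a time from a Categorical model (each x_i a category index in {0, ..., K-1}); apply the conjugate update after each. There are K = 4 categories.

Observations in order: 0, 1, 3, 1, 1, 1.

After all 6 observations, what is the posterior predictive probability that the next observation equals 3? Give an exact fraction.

40/343

obs 1: x=0 → posterior Dirichlet(8, 9/4, 11, 7/3)
obs 2: x=1 → posterior Dirichlet(8, 13/4, 11, 7/3)
obs 3: x=3 → posterior Dirichlet(8, 13/4, 11, 10/3)
obs 4: x=1 → posterior Dirichlet(8, 17/4, 11, 10/3)
obs 5: x=1 → posterior Dirichlet(8, 21/4, 11, 10/3)
obs 6: x=1 → posterior Dirichlet(8, 25/4, 11, 10/3)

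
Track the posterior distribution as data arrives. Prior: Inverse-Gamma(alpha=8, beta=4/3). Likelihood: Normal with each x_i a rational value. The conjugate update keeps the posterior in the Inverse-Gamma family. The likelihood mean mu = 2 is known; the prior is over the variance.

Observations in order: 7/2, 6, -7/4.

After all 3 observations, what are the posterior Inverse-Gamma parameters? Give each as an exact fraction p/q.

alpha=19/2, beta=1679/96

obs 1: x=7/2 → posterior Inverse-Gamma(17/2, 59/24)
obs 2: x=6 → posterior Inverse-Gamma(9, 251/24)
obs 3: x=-7/4 → posterior Inverse-Gamma(19/2, 1679/96)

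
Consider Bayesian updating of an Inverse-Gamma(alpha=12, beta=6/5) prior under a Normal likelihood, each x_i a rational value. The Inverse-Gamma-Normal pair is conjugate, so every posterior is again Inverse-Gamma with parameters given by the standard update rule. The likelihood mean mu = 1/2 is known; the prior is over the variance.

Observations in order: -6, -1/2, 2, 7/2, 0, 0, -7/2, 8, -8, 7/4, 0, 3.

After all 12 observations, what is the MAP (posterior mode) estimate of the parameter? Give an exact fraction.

16797/3040

obs 1: x=-6 → posterior Inverse-Gamma(25/2, 893/40)
obs 2: x=-1/2 → posterior Inverse-Gamma(13, 913/40)
obs 3: x=2 → posterior Inverse-Gamma(27/2, 479/20)
obs 4: x=7/2 → posterior Inverse-Gamma(14, 569/20)
obs 5: x=0 → posterior Inverse-Gamma(29/2, 1143/40)
obs 6: x=0 → posterior Inverse-Gamma(15, 287/10)
obs 7: x=-7/2 → posterior Inverse-Gamma(31/2, 367/10)
obs 8: x=8 → posterior Inverse-Gamma(16, 2593/40)
obs 9: x=-8 → posterior Inverse-Gamma(33/2, 2019/20)
obs 10: x=7/4 → posterior Inverse-Gamma(17, 16277/160)
obs 11: x=0 → posterior Inverse-Gamma(35/2, 16297/160)
obs 12: x=3 → posterior Inverse-Gamma(18, 16797/160)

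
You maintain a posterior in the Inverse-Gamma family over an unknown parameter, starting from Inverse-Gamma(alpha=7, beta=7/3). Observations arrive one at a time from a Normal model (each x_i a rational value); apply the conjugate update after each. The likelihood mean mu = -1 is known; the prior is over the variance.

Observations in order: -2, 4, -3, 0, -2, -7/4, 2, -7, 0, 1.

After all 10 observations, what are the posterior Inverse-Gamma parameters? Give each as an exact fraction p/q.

obs 1: x=-2 → posterior Inverse-Gamma(15/2, 17/6)
obs 2: x=4 → posterior Inverse-Gamma(8, 46/3)
obs 3: x=-3 → posterior Inverse-Gamma(17/2, 52/3)
obs 4: x=0 → posterior Inverse-Gamma(9, 107/6)
obs 5: x=-2 → posterior Inverse-Gamma(19/2, 55/3)
obs 6: x=-7/4 → posterior Inverse-Gamma(10, 1787/96)
obs 7: x=2 → posterior Inverse-Gamma(21/2, 2219/96)
obs 8: x=-7 → posterior Inverse-Gamma(11, 3947/96)
obs 9: x=0 → posterior Inverse-Gamma(23/2, 3995/96)
obs 10: x=1 → posterior Inverse-Gamma(12, 4187/96)

alpha=12, beta=4187/96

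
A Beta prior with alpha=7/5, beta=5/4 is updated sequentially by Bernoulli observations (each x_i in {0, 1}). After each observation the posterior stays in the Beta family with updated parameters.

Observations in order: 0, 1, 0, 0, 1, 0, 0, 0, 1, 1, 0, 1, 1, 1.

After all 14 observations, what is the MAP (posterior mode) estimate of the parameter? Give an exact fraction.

obs 1: x=0 → posterior Beta(7/5, 9/4)
obs 2: x=1 → posterior Beta(12/5, 9/4)
obs 3: x=0 → posterior Beta(12/5, 13/4)
obs 4: x=0 → posterior Beta(12/5, 17/4)
obs 5: x=1 → posterior Beta(17/5, 17/4)
obs 6: x=0 → posterior Beta(17/5, 21/4)
obs 7: x=0 → posterior Beta(17/5, 25/4)
obs 8: x=0 → posterior Beta(17/5, 29/4)
obs 9: x=1 → posterior Beta(22/5, 29/4)
obs 10: x=1 → posterior Beta(27/5, 29/4)
obs 11: x=0 → posterior Beta(27/5, 33/4)
obs 12: x=1 → posterior Beta(32/5, 33/4)
obs 13: x=1 → posterior Beta(37/5, 33/4)
obs 14: x=1 → posterior Beta(42/5, 33/4)

148/293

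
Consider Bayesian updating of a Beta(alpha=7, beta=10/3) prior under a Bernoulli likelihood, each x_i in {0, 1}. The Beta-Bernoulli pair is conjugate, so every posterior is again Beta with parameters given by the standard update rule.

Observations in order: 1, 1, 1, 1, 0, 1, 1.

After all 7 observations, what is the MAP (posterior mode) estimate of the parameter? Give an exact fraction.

obs 1: x=1 → posterior Beta(8, 10/3)
obs 2: x=1 → posterior Beta(9, 10/3)
obs 3: x=1 → posterior Beta(10, 10/3)
obs 4: x=1 → posterior Beta(11, 10/3)
obs 5: x=0 → posterior Beta(11, 13/3)
obs 6: x=1 → posterior Beta(12, 13/3)
obs 7: x=1 → posterior Beta(13, 13/3)

18/23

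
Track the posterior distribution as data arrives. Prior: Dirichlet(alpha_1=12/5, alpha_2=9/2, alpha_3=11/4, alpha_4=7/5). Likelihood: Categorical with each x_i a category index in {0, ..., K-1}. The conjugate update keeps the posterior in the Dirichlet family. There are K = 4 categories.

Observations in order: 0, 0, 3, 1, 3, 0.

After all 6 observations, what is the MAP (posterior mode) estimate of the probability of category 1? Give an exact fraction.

10/29

obs 1: x=0 → posterior Dirichlet(17/5, 9/2, 11/4, 7/5)
obs 2: x=0 → posterior Dirichlet(22/5, 9/2, 11/4, 7/5)
obs 3: x=3 → posterior Dirichlet(22/5, 9/2, 11/4, 12/5)
obs 4: x=1 → posterior Dirichlet(22/5, 11/2, 11/4, 12/5)
obs 5: x=3 → posterior Dirichlet(22/5, 11/2, 11/4, 17/5)
obs 6: x=0 → posterior Dirichlet(27/5, 11/2, 11/4, 17/5)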